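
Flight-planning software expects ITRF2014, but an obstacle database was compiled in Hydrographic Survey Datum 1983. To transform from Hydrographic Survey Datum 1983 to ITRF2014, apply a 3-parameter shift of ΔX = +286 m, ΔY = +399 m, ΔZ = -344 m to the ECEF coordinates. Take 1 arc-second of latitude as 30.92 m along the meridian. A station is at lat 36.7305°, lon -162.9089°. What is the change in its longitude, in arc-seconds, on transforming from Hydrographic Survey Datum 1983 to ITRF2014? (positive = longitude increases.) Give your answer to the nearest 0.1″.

sin φ = 0.598052, cos φ = 0.801457, sin λ = -0.293892, cos λ = -0.955839.
East component: ΔE = −sin λ·ΔX + cos λ·ΔY = −(-0.293892)(286) + (-0.955839)(399) = -297.33 m.
1° of latitude spans 3600 × 30.92 = 111312 m; at latitude φ, 1° of longitude spans that × cos φ = 89211.8 m, so Δλ = -297.33 / 89211.8 × 3600 = -11.998″.

Δλ = -12.0″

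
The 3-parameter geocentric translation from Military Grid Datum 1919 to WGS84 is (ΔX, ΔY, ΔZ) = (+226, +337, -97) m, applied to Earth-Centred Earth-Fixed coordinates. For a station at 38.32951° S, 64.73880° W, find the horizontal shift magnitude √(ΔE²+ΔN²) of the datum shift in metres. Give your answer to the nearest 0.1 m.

At φ = -38.32951°, λ = -64.73880°: sin φ = -0.620183, cos φ = 0.784457, sin λ = -0.904372, cos λ = 0.426746.
ΔE = −sin λ·ΔX + cos λ·ΔY = −(-0.904372)·(226) + (0.426746)·(337) = 348.20 m.
ΔN = −sin φ cos λ·ΔX − sin φ sin λ·ΔY + cos φ·ΔZ = −(-0.620183)(0.426746)(226) − (-0.620183)(-0.904372)(337) + (0.784457)(-97) = -205.29 m.
Horizontal magnitude = √(ΔE² + ΔN²) = √(348.20² + (-205.29)²) = 404.22 m.

404.2 m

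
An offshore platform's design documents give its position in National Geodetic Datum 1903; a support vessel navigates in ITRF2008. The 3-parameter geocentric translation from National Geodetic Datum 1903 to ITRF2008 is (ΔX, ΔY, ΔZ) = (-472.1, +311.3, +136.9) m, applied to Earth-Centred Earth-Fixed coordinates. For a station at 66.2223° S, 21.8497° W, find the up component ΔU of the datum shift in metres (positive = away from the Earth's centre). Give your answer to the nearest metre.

At φ = -66.2223°, λ = -21.8497°: sin φ = -0.915117, cos φ = 0.403189, sin λ = -0.372173, cos λ = 0.928163.
ΔU = cos φ cos λ·ΔX + cos φ sin λ·ΔY + sin φ·ΔZ = (0.403189)(0.928163)(-472.1) + (0.403189)(-0.372173)(311.3) + (-0.915117)(136.9) = -348.66 m.

ΔU = -349 m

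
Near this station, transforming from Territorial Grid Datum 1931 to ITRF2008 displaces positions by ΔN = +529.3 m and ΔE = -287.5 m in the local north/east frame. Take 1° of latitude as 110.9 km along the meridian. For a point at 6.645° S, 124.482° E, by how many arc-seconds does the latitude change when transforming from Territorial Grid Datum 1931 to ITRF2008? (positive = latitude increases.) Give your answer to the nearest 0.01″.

Δφ = 17.18″

1° of latitude = 110.9 km, so Δφ = 529.3 / 110900 = 0.0047728° = 17.182″.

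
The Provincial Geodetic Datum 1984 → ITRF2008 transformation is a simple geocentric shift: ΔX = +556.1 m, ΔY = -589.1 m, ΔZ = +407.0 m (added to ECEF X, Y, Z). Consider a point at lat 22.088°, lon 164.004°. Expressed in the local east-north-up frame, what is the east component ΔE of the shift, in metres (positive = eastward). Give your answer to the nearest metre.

ΔE = 413 m

The local east axis at (φ, λ) is (−sin λ, cos λ, 0), so ΔE = −sin(164.004°)·556.1 + cos(164.004°)·(-589.1) = 413.05 m.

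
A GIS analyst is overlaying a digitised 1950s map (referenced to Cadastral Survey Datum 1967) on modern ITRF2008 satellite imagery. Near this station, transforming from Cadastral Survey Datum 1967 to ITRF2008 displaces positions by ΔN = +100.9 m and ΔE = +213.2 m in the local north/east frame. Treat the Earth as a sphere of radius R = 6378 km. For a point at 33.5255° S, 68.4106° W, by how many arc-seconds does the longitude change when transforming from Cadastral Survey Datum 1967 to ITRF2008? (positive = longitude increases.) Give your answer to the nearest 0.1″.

At latitude -33.5255°, cos φ = 0.833640.
One radian of longitude at latitude φ spans R cos φ, so Δλ = ΔE / (R cos φ) = 213.2 / (6378000 × 0.833640) = 4.0098e-05 rad = 8.271″.

Δλ = 8.3″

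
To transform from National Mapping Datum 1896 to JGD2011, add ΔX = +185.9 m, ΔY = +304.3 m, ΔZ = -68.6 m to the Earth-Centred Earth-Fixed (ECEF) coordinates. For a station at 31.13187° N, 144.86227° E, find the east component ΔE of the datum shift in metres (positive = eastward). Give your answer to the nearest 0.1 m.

ΔE = -355.8 m

The local east axis at (φ, λ) is (−sin λ, cos λ, 0), so ΔE = −sin(144.86227°)·185.9 + cos(144.86227°)·304.3 = -355.84 m.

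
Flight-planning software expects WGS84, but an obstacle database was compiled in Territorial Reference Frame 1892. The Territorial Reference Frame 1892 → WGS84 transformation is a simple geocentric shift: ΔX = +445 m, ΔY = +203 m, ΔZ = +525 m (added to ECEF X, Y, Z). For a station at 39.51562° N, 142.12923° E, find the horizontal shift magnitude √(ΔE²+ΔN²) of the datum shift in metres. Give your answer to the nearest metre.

700 m

The local east axis at (φ, λ) is (−sin λ, cos λ, 0), so ΔE = −sin(142.12923°)·445 + cos(142.12923°)·203 = -433.43 m.
The local north axis is (−sin φ cos λ, −sin φ sin λ, cos φ), giving ΔN = 223.517 − 79.293 + 405.012 = 549.24 m.
Horizontal magnitude = √(ΔE² + ΔN²) = √((-433.43)² + 549.24²) = 699.65 m.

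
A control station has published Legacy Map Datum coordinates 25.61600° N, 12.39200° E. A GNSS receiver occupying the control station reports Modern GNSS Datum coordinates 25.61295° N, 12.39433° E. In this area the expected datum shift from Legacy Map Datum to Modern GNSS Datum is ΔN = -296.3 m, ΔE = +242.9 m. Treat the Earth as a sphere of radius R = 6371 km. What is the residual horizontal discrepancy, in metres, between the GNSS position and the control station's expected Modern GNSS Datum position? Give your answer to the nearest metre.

Observed coordinate differences: Δφ = -0.00305°, Δλ = +0.00233°.
Converting to metres (1° lat = 111195 m, cos φ = 0.901712): observed ΔN = -339.1 m, observed ΔE = 233.6 m.
Subtracting the expected shift leaves a residual of -339.1 − (-296.3) = -42.8 m north and 233.6 − (242.9) = -9.3 m east.
Residual distance = √((-42.8)² + (-9.3)²) = 43.8 m.

44 m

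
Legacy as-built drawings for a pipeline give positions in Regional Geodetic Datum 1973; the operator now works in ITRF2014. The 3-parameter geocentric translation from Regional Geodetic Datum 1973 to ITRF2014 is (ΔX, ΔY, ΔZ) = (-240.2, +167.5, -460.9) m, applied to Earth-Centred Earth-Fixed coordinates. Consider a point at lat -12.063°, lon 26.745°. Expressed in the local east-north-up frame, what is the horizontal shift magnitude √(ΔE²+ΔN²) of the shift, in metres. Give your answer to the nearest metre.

545 m

At φ = -12.063°, λ = 26.745°: sin φ = -0.208987, cos φ = 0.977918, sin λ = 0.450021, cos λ = 0.893018.
ΔE = −sin λ·ΔX + cos λ·ΔY = −(0.450021)·(-240.2) + (0.893018)·(167.5) = 257.68 m.
ΔN = −sin φ cos λ·ΔX − sin φ sin λ·ΔY + cos φ·ΔZ = −(-0.208987)(0.893018)(-240.2) − (-0.208987)(0.450021)(167.5) + (0.977918)(-460.9) = -479.80 m.
Horizontal magnitude = √(ΔE² + ΔN²) = √(257.68² + (-479.80)²) = 544.61 m.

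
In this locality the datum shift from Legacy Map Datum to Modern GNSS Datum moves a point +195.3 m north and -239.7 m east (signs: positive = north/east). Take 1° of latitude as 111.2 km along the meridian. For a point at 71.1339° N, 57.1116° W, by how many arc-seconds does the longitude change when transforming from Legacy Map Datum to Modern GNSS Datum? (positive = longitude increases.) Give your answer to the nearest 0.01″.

At latitude 71.1339°, cos φ = 0.323358.
1° of longitude at this latitude = 111.2 × cos φ = 35.96 km, so Δλ = -239.7 / 35957.4 = -0.0066662° = -23.998″.

Δλ = -24.00″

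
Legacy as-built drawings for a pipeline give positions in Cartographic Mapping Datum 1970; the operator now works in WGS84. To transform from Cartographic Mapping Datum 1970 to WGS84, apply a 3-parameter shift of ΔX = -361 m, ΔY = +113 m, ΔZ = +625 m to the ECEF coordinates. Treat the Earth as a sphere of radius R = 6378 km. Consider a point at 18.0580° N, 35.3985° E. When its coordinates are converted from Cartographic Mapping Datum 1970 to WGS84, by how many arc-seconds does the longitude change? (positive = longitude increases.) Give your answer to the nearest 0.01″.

Δλ = 10.25″

sin φ = 0.309980, cos φ = 0.950743, sin λ = 0.579260, cos λ = 0.815143.
East component: ΔE = −sin λ·ΔX + cos λ·ΔY = −(0.579260)(-361) + (0.815143)(113) = 301.22 m.
1° of latitude spans πR/180 = 111317 m; at latitude φ, 1° of longitude spans that × cos φ = 105834.0 m, so Δλ = 301.22 / 105834.0 × 3600 = 10.246″.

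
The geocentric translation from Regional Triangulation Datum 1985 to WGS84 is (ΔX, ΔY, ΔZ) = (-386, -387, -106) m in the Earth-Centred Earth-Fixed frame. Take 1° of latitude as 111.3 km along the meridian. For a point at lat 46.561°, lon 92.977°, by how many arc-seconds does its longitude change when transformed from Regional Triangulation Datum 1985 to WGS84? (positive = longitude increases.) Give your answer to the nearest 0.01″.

sin φ = 0.726107, cos φ = 0.687582, sin λ = 0.998650, cos λ = -0.051935.
East component: ΔE = −sin λ·ΔX + cos λ·ΔY = −(0.998650)(-386) + (-0.051935)(-387) = 405.58 m.
1° of latitude spans 111300 m; at latitude φ, 1° of longitude spans that × cos φ = 76527.9 m, so Δλ = 405.58 / 76527.9 × 3600 = 19.079″.

Δλ = 19.08″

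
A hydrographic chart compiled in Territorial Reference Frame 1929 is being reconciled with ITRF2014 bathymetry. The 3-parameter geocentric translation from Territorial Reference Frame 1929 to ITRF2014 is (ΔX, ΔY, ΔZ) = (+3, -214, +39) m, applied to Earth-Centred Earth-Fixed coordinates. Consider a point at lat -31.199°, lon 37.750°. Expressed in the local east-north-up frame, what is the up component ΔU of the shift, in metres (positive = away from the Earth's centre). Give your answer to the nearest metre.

At φ = -31.199°, λ = 37.750°: sin φ = -0.518012, cos φ = 0.855373, sin λ = 0.612217, cos λ = 0.790690.
ΔU = cos φ cos λ·ΔX + cos φ sin λ·ΔY + sin φ·ΔZ = (0.855373)(0.790690)(3) + (0.855373)(0.612217)(-214) + (-0.518012)(39) = -130.24 m.

ΔU = -130 m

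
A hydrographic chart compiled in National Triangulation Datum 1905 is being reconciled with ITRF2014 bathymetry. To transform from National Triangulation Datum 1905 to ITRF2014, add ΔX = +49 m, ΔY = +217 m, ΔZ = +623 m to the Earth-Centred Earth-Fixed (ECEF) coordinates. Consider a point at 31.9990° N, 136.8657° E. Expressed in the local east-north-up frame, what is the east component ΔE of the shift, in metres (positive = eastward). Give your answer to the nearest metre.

At φ = 31.9990°, λ = 136.8657°: sin φ = 0.529904, cos φ = 0.848057, sin λ = 0.683711, cos λ = -0.729753.
ΔE = −sin λ·ΔX + cos λ·ΔY = −(0.683711)·(49) + (-0.729753)·(217) = -191.86 m.

ΔE = -192 m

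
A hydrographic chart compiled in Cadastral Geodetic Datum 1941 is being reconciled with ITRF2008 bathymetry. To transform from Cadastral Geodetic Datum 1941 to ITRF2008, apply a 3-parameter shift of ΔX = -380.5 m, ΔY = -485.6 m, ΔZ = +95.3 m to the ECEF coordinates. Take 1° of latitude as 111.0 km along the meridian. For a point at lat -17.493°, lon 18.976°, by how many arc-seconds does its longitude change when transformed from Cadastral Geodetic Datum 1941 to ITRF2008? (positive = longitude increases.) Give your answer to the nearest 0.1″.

sin φ = -0.300589, cos φ = 0.953754, sin λ = 0.325172, cos λ = 0.945655.
East component: ΔE = −sin λ·ΔX + cos λ·ΔY = −(0.325172)(-380.5) + (0.945655)(-485.6) = -335.48 m.
1° of latitude spans 111000 m; at latitude φ, 1° of longitude spans that × cos φ = 105866.7 m, so Δλ = -335.48 / 105866.7 × 3600 = -11.408″.

Δλ = -11.4″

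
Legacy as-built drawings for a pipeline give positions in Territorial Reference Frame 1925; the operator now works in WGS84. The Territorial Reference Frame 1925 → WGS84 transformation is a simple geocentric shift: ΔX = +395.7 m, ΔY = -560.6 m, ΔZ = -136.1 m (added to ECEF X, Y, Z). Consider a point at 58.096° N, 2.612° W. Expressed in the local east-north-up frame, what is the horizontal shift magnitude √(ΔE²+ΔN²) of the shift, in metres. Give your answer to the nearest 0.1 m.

691.3 m

The local east axis at (φ, λ) is (−sin λ, cos λ, 0), so ΔE = −sin(-2.612°)·395.7 + cos(-2.612°)·(-560.6) = -541.98 m.
The local north axis is (−sin φ cos λ, −sin φ sin λ, cos φ), giving ΔN = -335.574 − 21.688 − 71.929 = -429.19 m.
Horizontal magnitude = √(ΔE² + ΔN²) = √((-541.98)² + (-429.19)²) = 691.34 m.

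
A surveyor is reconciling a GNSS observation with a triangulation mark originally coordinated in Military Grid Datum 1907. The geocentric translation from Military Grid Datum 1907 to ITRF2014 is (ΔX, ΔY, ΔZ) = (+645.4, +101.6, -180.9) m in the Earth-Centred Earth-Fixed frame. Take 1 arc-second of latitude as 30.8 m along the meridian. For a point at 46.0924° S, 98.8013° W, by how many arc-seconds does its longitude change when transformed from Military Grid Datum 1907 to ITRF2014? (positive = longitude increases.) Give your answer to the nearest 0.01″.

Δλ = 29.13″

sin φ = -0.720459, cos φ = 0.693497, sin λ = -0.988225, cos λ = -0.153008.
East component: ΔE = −sin λ·ΔX + cos λ·ΔY = −(-0.988225)(645.4) + (-0.153008)(101.6) = 622.25 m.
1° of latitude spans 3600 × 30.80 = 110880 m; at latitude φ, 1° of longitude spans that × cos φ = 76895.0 m, so Δλ = 622.25 / 76895.0 × 3600 = 29.132″.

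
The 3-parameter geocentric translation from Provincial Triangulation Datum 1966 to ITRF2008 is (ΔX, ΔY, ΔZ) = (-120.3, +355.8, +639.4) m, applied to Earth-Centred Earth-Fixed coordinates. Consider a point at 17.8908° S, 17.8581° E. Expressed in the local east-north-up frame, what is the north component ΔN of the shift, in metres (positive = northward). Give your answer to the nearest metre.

ΔN = 607 m

The local north axis is (−sin φ cos λ, −sin φ sin λ, cos φ), giving ΔN = -35.176 + 33.519 + 608.481 = 606.82 m.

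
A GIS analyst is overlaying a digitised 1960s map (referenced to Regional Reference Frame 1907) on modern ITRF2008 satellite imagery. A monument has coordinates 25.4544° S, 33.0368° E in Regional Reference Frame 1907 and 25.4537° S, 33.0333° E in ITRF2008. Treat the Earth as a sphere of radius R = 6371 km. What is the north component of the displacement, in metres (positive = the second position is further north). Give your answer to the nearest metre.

ΔN = 78 m

Δφ = -25.4537° − -25.4544° = +0.0007°; Δλ = 33.0333° − 33.0368° = -0.0035°.
1° along a meridian = πR/180 = 111195 m.
ΔN = Δφ × 111195 = 77.8 m; ΔE = Δλ × 111195 × cos(-25.4544°) = -0.0035 × 111195 × 0.902928 = -351.4 m.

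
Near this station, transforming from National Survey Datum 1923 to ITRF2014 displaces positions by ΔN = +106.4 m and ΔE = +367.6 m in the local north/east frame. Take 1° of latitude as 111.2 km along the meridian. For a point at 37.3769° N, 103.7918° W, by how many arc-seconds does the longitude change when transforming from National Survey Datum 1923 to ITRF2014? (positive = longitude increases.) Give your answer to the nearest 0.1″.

Δλ = 15.0″

At latitude 37.3769°, cos φ = 0.794659.
1° of longitude at this latitude = 111.2 × cos φ = 88.37 km, so Δλ = 367.6 / 88366.1 = 0.0041600° = 14.976″.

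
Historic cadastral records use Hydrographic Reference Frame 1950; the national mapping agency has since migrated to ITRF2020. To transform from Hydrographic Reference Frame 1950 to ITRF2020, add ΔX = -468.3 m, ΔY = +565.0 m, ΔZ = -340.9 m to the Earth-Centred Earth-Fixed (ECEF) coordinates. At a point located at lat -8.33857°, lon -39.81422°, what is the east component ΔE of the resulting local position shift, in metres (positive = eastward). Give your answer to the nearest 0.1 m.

ΔE = 134.1 m

The local east axis at (φ, λ) is (−sin λ, cos λ, 0), so ΔE = −sin(-39.81422°)·(-468.3) + cos(-39.81422°)·565.0 = 134.14 m.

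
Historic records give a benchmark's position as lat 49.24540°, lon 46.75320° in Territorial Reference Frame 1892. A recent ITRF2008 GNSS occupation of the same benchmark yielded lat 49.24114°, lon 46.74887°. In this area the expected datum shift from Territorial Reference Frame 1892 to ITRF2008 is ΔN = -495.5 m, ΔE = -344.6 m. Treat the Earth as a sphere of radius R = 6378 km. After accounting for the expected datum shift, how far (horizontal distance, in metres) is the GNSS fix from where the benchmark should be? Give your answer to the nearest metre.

Observed coordinate differences: Δφ = -0.00426°, Δλ = -0.00433°.
Converting to metres (1° lat = 111317 m, cos φ = 0.652821): observed ΔN = -474.2 m, observed ΔE = -314.7 m.
Subtracting the expected shift leaves a residual of -474.2 − (-495.5) = 21.3 m north and -314.7 − (-344.6) = 29.9 m east.
Residual distance = √(21.3² + 29.9²) = 36.7 m.

37 m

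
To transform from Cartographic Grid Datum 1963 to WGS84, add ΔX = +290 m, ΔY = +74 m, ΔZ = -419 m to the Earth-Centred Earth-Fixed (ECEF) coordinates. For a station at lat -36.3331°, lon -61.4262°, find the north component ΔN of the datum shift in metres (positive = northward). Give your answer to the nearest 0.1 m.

ΔN = -293.9 m

At φ = -36.3331°, λ = -61.4262°: sin φ = -0.592479, cos φ = 0.805586, sin λ = -0.878202, cos λ = 0.478290.
ΔN = −sin φ cos λ·ΔX − sin φ sin λ·ΔY + cos φ·ΔZ = −(-0.592479)(0.478290)(290) − (-0.592479)(-0.878202)(74) + (0.805586)(-419) = -293.86 m.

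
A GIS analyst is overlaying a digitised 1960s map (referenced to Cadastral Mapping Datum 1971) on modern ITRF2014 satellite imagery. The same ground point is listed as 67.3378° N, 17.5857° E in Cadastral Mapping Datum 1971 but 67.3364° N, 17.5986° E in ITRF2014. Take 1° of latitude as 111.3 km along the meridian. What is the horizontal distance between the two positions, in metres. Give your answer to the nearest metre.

575 m

Δφ = 67.3364° − 67.3378° = -0.0014°; Δλ = 17.5986° − 17.5857° = +0.0129°.
ΔN = Δφ × 111300 = -155.8 m; ΔE = Δλ × 111300 × cos(67.3378°) = +0.0129 × 111300 × 0.385297 = 553.2 m.
Distance = √(ΔE² + ΔN²) = √(553.2² + (-155.8)²) = 574.7 m.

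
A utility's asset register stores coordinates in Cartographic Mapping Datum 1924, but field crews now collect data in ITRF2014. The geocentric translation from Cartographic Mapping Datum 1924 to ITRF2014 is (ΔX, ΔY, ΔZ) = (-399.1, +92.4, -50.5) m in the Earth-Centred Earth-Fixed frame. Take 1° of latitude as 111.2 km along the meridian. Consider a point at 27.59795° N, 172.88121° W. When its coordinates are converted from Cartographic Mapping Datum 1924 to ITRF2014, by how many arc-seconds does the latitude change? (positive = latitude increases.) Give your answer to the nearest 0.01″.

sin φ = 0.463264, cos φ = 0.886220, sin λ = -0.123927, cos λ = -0.992291.
North component: ΔN = −sin φ cos λ·ΔX − sin φ sin λ·ΔY + cos φ·ΔZ = −(0.463264)(-0.992291)(-399.1) − (0.463264)(-0.123927)(92.4) + (0.886220)(-50.5) = -222.91 m.
1° of latitude spans 111200 m, so Δφ = -222.91 / 111200 × 3600 = -7.217″.

Δφ = -7.22″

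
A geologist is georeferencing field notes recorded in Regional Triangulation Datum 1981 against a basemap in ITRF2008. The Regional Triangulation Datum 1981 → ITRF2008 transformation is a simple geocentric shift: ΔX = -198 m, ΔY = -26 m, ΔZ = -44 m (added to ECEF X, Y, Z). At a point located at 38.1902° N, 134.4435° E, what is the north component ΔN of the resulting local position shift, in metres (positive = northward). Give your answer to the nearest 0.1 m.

ΔN = -108.8 m

At φ = 38.1902°, λ = 134.4435°: sin φ = 0.618274, cos φ = 0.785963, sin λ = 0.713941, cos λ = -0.700206.
ΔN = −sin φ cos λ·ΔX − sin φ sin λ·ΔY + cos φ·ΔZ = −(0.618274)(-0.700206)(-198) − (0.618274)(0.713941)(-26) + (0.785963)(-44) = -108.82 m.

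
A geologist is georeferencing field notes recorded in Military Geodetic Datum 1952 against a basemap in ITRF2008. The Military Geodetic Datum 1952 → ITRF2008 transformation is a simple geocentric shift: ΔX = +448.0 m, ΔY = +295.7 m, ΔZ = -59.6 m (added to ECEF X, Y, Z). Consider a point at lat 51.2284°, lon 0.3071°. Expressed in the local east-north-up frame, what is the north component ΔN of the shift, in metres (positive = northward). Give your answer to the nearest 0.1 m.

At φ = 51.2284°, λ = 0.3071°: sin φ = 0.779648, cos φ = 0.626217, sin λ = 0.005360, cos λ = 0.999986.
ΔN = −sin φ cos λ·ΔX − sin φ sin λ·ΔY + cos φ·ΔZ = −(0.779648)(0.999986)(448.0) − (0.779648)(0.005360)(295.7) + (0.626217)(-59.6) = -387.84 m.

ΔN = -387.8 m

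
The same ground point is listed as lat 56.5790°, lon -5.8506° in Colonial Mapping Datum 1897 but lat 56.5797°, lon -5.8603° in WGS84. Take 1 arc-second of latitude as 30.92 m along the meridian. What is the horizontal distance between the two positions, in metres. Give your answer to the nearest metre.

Δφ = 56.5797° − 56.5790° = +0.0007°; Δλ = -5.8603° − -5.8506° = -0.0097°.
1° of latitude = 3600 × 30.92 = 111312 m.
ΔN = Δφ × 111312 = 77.9 m; ΔE = Δλ × 111312 × cos(56.5790°) = -0.0097 × 111312 × 0.550787 = -594.7 m.
Distance = √(ΔE² + ΔN²) = √((-594.7)² + 77.9²) = 599.8 m.

600 m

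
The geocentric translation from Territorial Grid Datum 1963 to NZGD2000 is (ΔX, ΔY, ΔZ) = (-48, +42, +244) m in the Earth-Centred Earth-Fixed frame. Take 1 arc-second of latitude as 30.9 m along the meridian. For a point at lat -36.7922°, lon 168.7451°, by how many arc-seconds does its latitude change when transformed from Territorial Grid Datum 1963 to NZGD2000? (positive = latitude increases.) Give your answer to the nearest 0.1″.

sin φ = -0.598915, cos φ = 0.800813, sin λ = 0.195174, cos λ = -0.980769.
North component: ΔN = −sin φ cos λ·ΔX − sin φ sin λ·ΔY + cos φ·ΔZ = −(-0.598915)(-0.980769)(-48) − (-0.598915)(0.195174)(42) + (0.800813)(244) = 228.50 m.
1° of latitude spans 3600 × 30.90 = 111240 m, so Δφ = 228.50 / 111240 × 3600 = 7.395″.

Δφ = 7.4″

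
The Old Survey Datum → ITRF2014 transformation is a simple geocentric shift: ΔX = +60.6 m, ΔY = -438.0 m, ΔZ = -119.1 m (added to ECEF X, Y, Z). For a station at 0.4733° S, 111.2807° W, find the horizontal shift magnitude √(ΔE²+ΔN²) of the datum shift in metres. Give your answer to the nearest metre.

245 m

The local east axis at (φ, λ) is (−sin λ, cos λ, 0), so ΔE = −sin(-111.2807°)·60.6 + cos(-111.2807°)·(-438.0) = 215.43 m.
The local north axis is (−sin φ cos λ, −sin φ sin λ, cos φ), giving ΔN = -0.182 + 3.371 − 119.096 = -115.91 m.
Horizontal magnitude = √(ΔE² + ΔN²) = √(215.43² + (-115.91)²) = 244.63 m.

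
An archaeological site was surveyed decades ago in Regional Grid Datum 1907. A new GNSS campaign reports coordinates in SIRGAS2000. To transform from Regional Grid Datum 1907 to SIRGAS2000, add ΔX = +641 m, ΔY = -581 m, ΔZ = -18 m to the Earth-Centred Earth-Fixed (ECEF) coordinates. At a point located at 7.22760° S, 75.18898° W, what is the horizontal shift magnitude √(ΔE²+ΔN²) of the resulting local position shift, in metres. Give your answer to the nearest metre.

At φ = -7.22760°, λ = -75.18898°: sin φ = -0.125811, cos φ = 0.992054, sin λ = -0.966774, cos λ = 0.255632.
ΔE = −sin λ·ΔX + cos λ·ΔY = −(-0.966774)·(641) + (0.255632)·(-581) = 471.18 m.
ΔN = −sin φ cos λ·ΔX − sin φ sin λ·ΔY + cos φ·ΔZ = −(-0.125811)(0.255632)(641) − (-0.125811)(-0.966774)(-581) + (0.992054)(-18) = 73.43 m.
Horizontal magnitude = √(ΔE² + ΔN²) = √(471.18² + 73.43²) = 476.87 m.

477 m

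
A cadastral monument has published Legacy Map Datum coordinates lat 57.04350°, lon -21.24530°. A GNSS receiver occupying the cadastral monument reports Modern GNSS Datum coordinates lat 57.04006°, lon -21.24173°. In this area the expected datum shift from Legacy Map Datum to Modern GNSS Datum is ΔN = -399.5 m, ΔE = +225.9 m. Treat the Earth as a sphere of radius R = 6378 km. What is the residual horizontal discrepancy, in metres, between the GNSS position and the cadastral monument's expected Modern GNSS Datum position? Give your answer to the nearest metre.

Observed coordinate differences: Δφ = -0.00344°, Δλ = +0.00357°.
Converting to metres (1° lat = 111317 m, cos φ = 0.544002): observed ΔN = -382.9 m, observed ΔE = 216.2 m.
Subtracting the expected shift leaves a residual of -382.9 − (-399.5) = 16.6 m north and 216.2 − (225.9) = -9.7 m east.
Residual distance = √(16.6² + (-9.7)²) = 19.2 m.

19 m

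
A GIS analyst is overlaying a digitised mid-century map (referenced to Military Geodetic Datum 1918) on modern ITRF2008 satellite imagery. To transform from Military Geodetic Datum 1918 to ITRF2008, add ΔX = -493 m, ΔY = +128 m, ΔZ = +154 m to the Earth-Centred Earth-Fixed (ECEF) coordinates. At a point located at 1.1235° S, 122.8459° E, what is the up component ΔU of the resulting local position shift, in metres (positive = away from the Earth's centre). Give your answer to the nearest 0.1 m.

ΔU = 371.8 m

The local up (radial) axis is (cos φ cos λ, cos φ sin λ, sin φ), giving ΔU = 267.343 + 107.516 − 3.020 = 371.84 m.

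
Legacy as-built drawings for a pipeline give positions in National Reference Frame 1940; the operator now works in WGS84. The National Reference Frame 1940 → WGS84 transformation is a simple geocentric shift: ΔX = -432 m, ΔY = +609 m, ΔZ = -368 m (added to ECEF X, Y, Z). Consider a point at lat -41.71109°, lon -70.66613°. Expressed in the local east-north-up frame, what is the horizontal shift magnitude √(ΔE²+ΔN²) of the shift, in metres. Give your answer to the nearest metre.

The local east axis at (φ, λ) is (−sin λ, cos λ, 0), so ΔE = −sin(-70.66613°)·(-432) + cos(-70.66613°)·609 = -206.01 m.
The local north axis is (−sin φ cos λ, −sin φ sin λ, cos φ), giving ΔN = -95.164 − 382.361 − 274.715 = -752.24 m.
Horizontal magnitude = √(ΔE² + ΔN²) = √((-206.01)² + (-752.24)²) = 779.94 m.

780 m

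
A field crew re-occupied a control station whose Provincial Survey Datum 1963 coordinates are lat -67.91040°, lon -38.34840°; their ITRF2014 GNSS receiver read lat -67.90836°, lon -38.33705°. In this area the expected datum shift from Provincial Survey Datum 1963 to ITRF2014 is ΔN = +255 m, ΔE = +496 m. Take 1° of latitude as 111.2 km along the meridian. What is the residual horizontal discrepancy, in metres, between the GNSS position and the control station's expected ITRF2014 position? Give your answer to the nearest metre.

Observed coordinate differences: Δφ = +0.00204°, Δλ = +0.01135°.
Converting to metres (1° lat = 111200 m, cos φ = 0.376056): observed ΔN = 226.8 m, observed ΔE = 474.6 m.
Subtracting the expected shift leaves a residual of 226.8 − (255) = -28.2 m north and 474.6 − (496) = -21.4 m east.
Residual distance = √((-28.2)² + (-21.4)²) = 35.3 m.

35 m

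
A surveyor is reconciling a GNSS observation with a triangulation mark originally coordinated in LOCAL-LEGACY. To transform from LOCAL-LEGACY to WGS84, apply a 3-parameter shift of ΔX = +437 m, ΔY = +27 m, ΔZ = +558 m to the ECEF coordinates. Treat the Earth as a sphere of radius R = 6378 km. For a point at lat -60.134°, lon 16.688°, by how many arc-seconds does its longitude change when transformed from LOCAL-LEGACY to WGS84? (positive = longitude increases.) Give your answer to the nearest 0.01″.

sin φ = -0.867192, cos φ = 0.497973, sin λ = 0.287160, cos λ = 0.957883.
East component: ΔE = −sin λ·ΔX + cos λ·ΔY = −(0.287160)(437) + (0.957883)(27) = -99.63 m.
1° of latitude spans πR/180 = 111317 m; at latitude φ, 1° of longitude spans that × cos φ = 55432.9 m, so Δλ = -99.63 / 55432.9 × 3600 = -6.470″.

Δλ = -6.47″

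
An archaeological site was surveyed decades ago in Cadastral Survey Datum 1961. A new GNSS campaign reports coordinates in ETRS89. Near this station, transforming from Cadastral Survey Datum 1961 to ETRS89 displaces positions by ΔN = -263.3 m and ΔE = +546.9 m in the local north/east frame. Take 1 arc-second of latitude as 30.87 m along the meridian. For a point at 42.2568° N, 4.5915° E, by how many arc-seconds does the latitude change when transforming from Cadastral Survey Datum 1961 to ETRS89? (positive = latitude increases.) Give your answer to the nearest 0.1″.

Δφ = -8.5″

1″ of latitude = 30.87 m, so Δφ = -263.3 / 30.87 = -8.529″.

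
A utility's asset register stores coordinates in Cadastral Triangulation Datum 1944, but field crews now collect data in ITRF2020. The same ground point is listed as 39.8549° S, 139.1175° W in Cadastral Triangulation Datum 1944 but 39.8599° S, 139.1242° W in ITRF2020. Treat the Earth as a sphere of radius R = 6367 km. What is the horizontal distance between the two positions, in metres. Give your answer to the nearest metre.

Δφ = -39.8599° − -39.8549° = -0.0050°; Δλ = -139.1242° − -139.1175° = -0.0067°.
1° along a meridian = πR/180 = 111125 m.
ΔN = Δφ × 111125 = -555.6 m; ΔE = Δλ × 111125 × cos(-39.8549°) = -0.0067 × 111125 × 0.767670 = -571.6 m.
Distance = √(ΔE² + ΔN²) = √((-571.6)² + (-555.6)²) = 797.1 m.

797 m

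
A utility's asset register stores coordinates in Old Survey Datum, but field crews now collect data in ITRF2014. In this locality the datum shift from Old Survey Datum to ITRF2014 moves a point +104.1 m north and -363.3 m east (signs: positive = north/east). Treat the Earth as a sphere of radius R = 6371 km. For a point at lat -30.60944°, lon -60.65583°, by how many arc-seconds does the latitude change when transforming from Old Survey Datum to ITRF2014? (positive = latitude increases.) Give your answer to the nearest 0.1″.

Δφ = 3.4″

On a sphere of radius R, 1 rad of latitude = R, so Δφ = ΔN / R = 104.1 / 6371000 = 1.6340e-05 rad = 3.370″.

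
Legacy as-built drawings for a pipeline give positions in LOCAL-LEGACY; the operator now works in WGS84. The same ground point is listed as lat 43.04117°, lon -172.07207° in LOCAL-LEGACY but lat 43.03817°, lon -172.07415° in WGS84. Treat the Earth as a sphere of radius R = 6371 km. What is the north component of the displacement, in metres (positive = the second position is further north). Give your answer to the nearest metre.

ΔN = -334 m

Δφ = 43.03817° − 43.04117° = -0.00300°; Δλ = -172.07415° − -172.07207° = -0.00208°.
1° along a meridian = πR/180 = 111195 m.
ΔN = Δφ × 111195 = -333.6 m; ΔE = Δλ × 111195 × cos(43.04117°) = -0.00208 × 111195 × 0.730863 = -169.0 m.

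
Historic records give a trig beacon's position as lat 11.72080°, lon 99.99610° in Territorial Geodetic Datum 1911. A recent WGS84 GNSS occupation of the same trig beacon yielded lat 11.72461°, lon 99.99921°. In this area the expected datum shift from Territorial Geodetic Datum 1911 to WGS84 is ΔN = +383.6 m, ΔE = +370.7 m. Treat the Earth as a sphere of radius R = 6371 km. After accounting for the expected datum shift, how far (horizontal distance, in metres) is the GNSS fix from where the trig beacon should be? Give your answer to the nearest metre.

51 m

Observed coordinate differences: Δφ = +0.00381°, Δλ = +0.00311°.
Converting to metres (1° lat = 111195 m, cos φ = 0.979149): observed ΔN = 423.7 m, observed ΔE = 338.6 m.
Subtracting the expected shift leaves a residual of 423.7 − (383.6) = 40.1 m north and 338.6 − (370.7) = -32.1 m east.
Residual distance = √(40.1² + (-32.1)²) = 51.3 m.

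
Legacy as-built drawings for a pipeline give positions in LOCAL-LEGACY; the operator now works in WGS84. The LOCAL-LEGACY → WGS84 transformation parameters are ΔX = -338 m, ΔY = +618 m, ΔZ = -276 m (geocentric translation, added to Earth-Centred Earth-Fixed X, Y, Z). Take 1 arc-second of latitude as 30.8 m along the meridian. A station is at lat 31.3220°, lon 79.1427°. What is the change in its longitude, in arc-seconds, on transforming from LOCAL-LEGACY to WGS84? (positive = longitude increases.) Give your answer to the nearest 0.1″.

sin φ = 0.519847, cos φ = 0.854259, sin λ = 0.982099, cos λ = 0.188364.
East component: ΔE = −sin λ·ΔX + cos λ·ΔY = −(0.982099)(-338) + (0.188364)(618) = 448.36 m.
1° of latitude spans 3600 × 30.80 = 110880 m; at latitude φ, 1° of longitude spans that × cos φ = 94720.3 m, so Δλ = 448.36 / 94720.3 × 3600 = 17.041″.

Δλ = 17.0″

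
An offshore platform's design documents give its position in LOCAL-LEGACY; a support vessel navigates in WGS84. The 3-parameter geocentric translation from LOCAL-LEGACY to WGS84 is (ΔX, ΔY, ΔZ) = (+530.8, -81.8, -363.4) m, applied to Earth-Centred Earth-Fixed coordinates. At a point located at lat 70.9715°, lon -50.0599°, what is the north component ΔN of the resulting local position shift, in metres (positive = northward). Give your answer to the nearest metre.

ΔN = -500 m

At φ = 70.9715°, λ = -50.0599°: sin φ = 0.945357, cos φ = 0.326038, sin λ = -0.766716, cos λ = 0.641986.
ΔN = −sin φ cos λ·ΔX − sin φ sin λ·ΔY + cos φ·ΔZ = −(0.945357)(0.641986)(530.8) − (0.945357)(-0.766716)(-81.8) + (0.326038)(-363.4) = -499.92 m.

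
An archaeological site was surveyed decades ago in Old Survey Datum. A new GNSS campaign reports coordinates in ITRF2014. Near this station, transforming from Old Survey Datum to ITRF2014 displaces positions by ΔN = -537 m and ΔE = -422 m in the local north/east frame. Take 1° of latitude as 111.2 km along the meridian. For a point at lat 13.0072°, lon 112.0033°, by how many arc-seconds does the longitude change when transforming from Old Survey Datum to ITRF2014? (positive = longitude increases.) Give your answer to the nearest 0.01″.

At latitude 13.0072°, cos φ = 0.974342.
1° of longitude at this latitude = 111.2 × cos φ = 108.35 km, so Δλ = -422.0 / 108346.8 = -0.0038949° = -14.022″.

Δλ = -14.02″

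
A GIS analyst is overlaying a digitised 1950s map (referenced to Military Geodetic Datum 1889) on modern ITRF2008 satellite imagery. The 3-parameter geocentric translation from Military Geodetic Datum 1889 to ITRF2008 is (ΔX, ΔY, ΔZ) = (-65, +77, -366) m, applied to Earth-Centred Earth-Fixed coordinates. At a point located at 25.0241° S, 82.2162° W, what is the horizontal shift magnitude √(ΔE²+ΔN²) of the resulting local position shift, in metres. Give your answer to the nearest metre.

At φ = -25.0241°, λ = -82.2162°: sin φ = -0.422999, cos φ = 0.906130, sin λ = -0.990786, cos λ = 0.135435.
ΔE = −sin λ·ΔX + cos λ·ΔY = −(-0.990786)·(-65) + (0.135435)·(77) = -53.97 m.
ΔN = −sin φ cos λ·ΔX − sin φ sin λ·ΔY + cos φ·ΔZ = −(-0.422999)(0.135435)(-65) − (-0.422999)(-0.990786)(77) + (0.906130)(-366) = -367.64 m.
Horizontal magnitude = √(ΔE² + ΔN²) = √((-53.97)² + (-367.64)²) = 371.58 m.

372 m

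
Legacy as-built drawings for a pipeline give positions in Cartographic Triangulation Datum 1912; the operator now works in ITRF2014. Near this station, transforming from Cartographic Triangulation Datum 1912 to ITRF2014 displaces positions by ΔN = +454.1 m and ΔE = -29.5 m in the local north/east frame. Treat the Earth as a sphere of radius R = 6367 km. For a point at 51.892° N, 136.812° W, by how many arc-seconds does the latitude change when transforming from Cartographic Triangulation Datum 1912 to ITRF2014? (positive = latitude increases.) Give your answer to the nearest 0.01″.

On a sphere of radius R, 1 rad of latitude = R, so Δφ = ΔN / R = 454.1 / 6367000 = 7.1321e-05 rad = 14.711″.

Δφ = 14.71″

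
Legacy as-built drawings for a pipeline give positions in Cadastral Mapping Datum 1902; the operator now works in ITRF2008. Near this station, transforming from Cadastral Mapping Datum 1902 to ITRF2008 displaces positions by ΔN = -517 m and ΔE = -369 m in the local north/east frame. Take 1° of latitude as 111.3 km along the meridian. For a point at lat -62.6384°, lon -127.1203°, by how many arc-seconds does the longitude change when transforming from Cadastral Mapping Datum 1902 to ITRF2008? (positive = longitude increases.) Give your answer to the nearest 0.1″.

At latitude -62.6384°, cos φ = 0.459605.
1° of longitude at this latitude = 111.3 × cos φ = 51.15 km, so Δλ = -369.0 / 51154.0 = -0.0072135° = -25.969″.

Δλ = -26.0″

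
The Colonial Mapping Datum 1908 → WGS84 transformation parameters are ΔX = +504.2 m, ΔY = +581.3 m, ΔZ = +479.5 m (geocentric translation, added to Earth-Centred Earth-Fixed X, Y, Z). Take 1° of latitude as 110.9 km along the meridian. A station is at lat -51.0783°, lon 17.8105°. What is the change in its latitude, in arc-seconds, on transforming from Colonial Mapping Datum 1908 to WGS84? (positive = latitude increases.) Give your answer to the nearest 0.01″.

sin φ = -0.778005, cos φ = 0.628258, sin λ = 0.305870, cos λ = 0.952073.
North component: ΔN = −sin φ cos λ·ΔX − sin φ sin λ·ΔY + cos φ·ΔZ = −(-0.778005)(0.952073)(504.2) − (-0.778005)(0.305870)(581.3) + (0.628258)(479.5) = 813.05 m.
1° of latitude spans 110900 m, so Δφ = 813.05 / 110900 × 3600 = 26.393″.

Δφ = 26.39″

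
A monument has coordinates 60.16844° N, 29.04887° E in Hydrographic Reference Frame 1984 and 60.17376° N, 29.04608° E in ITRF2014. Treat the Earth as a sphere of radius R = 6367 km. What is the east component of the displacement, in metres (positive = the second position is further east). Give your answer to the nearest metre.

Δφ = 60.17376° − 60.16844° = +0.00532°; Δλ = 29.04608° − 29.04887° = -0.00279°.
1° along a meridian = πR/180 = 111125 m.
ΔN = Δφ × 111125 = 591.2 m; ΔE = Δλ × 111125 × cos(60.16844°) = -0.00279 × 111125 × 0.497452 = -154.2 m.

ΔE = -154 m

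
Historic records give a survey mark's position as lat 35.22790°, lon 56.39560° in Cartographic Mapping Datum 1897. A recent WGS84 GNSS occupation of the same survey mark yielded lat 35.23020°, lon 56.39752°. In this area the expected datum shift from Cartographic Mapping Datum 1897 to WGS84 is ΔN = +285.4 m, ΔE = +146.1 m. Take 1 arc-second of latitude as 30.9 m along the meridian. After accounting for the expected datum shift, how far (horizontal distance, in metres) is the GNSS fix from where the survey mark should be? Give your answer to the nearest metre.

41 m

Observed coordinate differences: Δφ = +0.00230°, Δλ = +0.00192°.
Converting to metres (1° lat = 111240 m, cos φ = 0.816864): observed ΔN = 255.9 m, observed ΔE = 174.5 m.
Subtracting the expected shift leaves a residual of 255.9 − (285.4) = -29.5 m north and 174.5 − (146.1) = 28.4 m east.
Residual distance = √((-29.5)² + 28.4²) = 41.0 m.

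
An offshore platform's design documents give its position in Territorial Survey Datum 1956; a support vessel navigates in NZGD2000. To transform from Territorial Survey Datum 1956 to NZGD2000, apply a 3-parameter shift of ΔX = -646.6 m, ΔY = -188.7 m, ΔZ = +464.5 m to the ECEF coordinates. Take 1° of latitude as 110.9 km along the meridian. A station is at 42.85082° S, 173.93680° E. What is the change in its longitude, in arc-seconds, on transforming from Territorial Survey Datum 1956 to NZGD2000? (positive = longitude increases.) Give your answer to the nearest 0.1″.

sin φ = -0.680092, cos φ = 0.733127, sin λ = 0.105625, cos λ = -0.994406.
East component: ΔE = −sin λ·ΔX + cos λ·ΔY = −(0.105625)(-646.6) + (-0.994406)(-188.7) = 255.94 m.
1° of latitude spans 110900 m; at latitude φ, 1° of longitude spans that × cos φ = 81303.8 m, so Δλ = 255.94 / 81303.8 × 3600 = 11.333″.

Δλ = 11.3″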